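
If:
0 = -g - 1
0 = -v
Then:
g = -1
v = 0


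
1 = 1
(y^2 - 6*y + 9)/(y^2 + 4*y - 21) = (y - 3)/(y + 7)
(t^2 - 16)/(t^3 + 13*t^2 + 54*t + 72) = (t - 4)/(t^2 + 9*t + 18)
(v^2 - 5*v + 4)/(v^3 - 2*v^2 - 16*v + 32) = (v - 1)/(v^2 + 2*v - 8)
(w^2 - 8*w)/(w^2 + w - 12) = w*(w - 8)/(w^2 + w - 12)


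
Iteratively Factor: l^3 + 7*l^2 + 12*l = (l + 3)*(l^2 + 4*l) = (l + 3)*(l + 4)*(l)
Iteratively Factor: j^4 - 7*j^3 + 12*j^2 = (j - 4)*(j^3 - 3*j^2) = (j - 4)*(j - 3)*(j^2) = j*(j - 4)*(j - 3)*(j)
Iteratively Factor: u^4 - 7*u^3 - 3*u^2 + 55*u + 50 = (u - 5)*(u^3 - 2*u^2 - 13*u - 10) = (u - 5)^2*(u^2 + 3*u + 2) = (u - 5)^2*(u + 2)*(u + 1)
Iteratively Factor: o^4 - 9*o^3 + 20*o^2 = (o)*(o^3 - 9*o^2 + 20*o) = o*(o - 5)*(o^2 - 4*o) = o*(o - 5)*(o - 4)*(o)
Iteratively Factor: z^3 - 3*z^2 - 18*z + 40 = (z - 5)*(z^2 + 2*z - 8) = (z - 5)*(z + 4)*(z - 2)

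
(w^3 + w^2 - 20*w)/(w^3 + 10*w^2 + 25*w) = (w - 4)/(w + 5)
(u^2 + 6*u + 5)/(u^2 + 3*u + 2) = (u + 5)/(u + 2)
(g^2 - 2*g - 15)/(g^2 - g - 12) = (g - 5)/(g - 4)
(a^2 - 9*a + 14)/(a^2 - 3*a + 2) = (a - 7)/(a - 1)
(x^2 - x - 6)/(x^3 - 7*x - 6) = 1/(x + 1)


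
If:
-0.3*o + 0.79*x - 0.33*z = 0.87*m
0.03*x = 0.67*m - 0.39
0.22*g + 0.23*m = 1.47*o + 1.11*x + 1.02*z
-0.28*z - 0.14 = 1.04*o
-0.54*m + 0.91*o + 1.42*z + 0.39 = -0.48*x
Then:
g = 0.79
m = 0.61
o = -0.09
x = 0.56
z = -0.18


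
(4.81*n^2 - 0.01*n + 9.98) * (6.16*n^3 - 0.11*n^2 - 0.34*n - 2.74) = 29.6296*n^5 - 0.5907*n^4 + 59.8425*n^3 - 14.2738*n^2 - 3.3658*n - 27.3452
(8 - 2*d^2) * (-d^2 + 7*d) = 2*d^4 - 14*d^3 - 8*d^2 + 56*d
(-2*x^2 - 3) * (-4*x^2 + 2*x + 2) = 8*x^4 - 4*x^3 + 8*x^2 - 6*x - 6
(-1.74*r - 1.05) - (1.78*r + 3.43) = -3.52*r - 4.48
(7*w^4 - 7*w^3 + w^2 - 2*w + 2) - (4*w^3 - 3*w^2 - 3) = 7*w^4 - 11*w^3 + 4*w^2 - 2*w + 5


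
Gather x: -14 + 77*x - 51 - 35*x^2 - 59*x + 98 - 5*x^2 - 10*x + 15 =-40*x^2 + 8*x + 48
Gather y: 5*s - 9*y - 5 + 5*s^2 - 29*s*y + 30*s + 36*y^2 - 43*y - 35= 5*s^2 + 35*s + 36*y^2 + y*(-29*s - 52) - 40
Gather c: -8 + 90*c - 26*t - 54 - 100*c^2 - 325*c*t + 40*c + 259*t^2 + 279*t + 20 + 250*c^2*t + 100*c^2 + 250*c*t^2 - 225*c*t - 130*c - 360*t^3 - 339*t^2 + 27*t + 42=250*c^2*t + c*(250*t^2 - 550*t) - 360*t^3 - 80*t^2 + 280*t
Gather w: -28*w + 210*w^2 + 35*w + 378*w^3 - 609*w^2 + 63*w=378*w^3 - 399*w^2 + 70*w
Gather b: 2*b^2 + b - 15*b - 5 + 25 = 2*b^2 - 14*b + 20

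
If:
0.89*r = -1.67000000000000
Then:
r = -1.88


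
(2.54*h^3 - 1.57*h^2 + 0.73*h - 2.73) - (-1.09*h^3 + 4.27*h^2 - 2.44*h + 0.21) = 3.63*h^3 - 5.84*h^2 + 3.17*h - 2.94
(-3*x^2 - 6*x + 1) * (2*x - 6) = -6*x^3 + 6*x^2 + 38*x - 6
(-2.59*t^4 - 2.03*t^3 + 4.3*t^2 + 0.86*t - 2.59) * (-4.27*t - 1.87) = 11.0593*t^5 + 13.5114*t^4 - 14.5649*t^3 - 11.7132*t^2 + 9.4511*t + 4.8433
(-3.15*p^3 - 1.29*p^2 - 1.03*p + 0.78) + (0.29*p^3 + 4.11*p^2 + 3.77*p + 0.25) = -2.86*p^3 + 2.82*p^2 + 2.74*p + 1.03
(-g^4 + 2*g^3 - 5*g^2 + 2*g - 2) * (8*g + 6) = -8*g^5 + 10*g^4 - 28*g^3 - 14*g^2 - 4*g - 12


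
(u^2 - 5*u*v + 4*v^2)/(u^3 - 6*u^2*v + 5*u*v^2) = (u - 4*v)/(u*(u - 5*v))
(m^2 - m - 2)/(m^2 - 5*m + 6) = (m + 1)/(m - 3)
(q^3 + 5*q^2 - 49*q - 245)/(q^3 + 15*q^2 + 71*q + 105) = (q - 7)/(q + 3)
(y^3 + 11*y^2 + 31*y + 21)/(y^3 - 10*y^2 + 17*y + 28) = (y^2 + 10*y + 21)/(y^2 - 11*y + 28)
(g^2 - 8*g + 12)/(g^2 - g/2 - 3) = 2*(g - 6)/(2*g + 3)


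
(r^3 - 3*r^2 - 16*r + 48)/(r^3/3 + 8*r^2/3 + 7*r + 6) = 3*(r^3 - 3*r^2 - 16*r + 48)/(r^3 + 8*r^2 + 21*r + 18)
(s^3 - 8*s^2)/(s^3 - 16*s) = s*(s - 8)/(s^2 - 16)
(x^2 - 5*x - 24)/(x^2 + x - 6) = (x - 8)/(x - 2)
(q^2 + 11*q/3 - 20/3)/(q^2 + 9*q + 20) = (q - 4/3)/(q + 4)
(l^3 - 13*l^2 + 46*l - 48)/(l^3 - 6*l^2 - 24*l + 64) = (l - 3)/(l + 4)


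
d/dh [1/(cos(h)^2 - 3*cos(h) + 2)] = (2*cos(h) - 3)*sin(h)/(cos(h)^2 - 3*cos(h) + 2)^2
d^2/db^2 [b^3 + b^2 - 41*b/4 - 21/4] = 6*b + 2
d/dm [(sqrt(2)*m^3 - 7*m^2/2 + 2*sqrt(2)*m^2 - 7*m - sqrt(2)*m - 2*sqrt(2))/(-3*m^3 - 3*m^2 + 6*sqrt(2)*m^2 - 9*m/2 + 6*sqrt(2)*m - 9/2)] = (2*m^4 + 4*sqrt(2)*m^4 - 20*sqrt(2)*m^3 - 24*m^3 - 30*sqrt(2)*m^2 + 41*m^2 - 40*sqrt(2)*m + 106*m - 6*sqrt(2) + 74)/(3*(4*m^6 - 16*sqrt(2)*m^5 + 8*m^5 - 32*sqrt(2)*m^4 + 48*m^4 - 40*sqrt(2)*m^3 + 88*m^3 - 48*sqrt(2)*m^2 + 53*m^2 - 24*sqrt(2)*m + 18*m + 9))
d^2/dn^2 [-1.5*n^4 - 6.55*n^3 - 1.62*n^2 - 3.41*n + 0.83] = -18.0*n^2 - 39.3*n - 3.24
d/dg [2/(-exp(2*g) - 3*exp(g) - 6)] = (4*exp(g) + 6)*exp(g)/(exp(2*g) + 3*exp(g) + 6)^2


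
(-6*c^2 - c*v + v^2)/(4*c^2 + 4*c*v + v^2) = (-3*c + v)/(2*c + v)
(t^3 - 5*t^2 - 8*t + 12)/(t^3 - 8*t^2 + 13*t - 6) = (t + 2)/(t - 1)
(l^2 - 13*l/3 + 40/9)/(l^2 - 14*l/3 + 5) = (l - 8/3)/(l - 3)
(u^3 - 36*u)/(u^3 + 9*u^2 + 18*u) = (u - 6)/(u + 3)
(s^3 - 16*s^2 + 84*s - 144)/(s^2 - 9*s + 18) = (s^2 - 10*s + 24)/(s - 3)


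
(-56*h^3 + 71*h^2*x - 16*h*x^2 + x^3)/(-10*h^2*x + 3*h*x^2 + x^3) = (-56*h^3 + 71*h^2*x - 16*h*x^2 + x^3)/(x*(-10*h^2 + 3*h*x + x^2))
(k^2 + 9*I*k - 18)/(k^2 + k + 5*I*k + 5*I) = (k^2 + 9*I*k - 18)/(k^2 + k + 5*I*k + 5*I)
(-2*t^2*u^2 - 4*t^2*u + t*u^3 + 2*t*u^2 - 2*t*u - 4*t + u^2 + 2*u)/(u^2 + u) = (-2*t^2*u^2 - 4*t^2*u + t*u^3 + 2*t*u^2 - 2*t*u - 4*t + u^2 + 2*u)/(u*(u + 1))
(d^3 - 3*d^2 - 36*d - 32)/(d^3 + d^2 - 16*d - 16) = (d - 8)/(d - 4)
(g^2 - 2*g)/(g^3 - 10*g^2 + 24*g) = (g - 2)/(g^2 - 10*g + 24)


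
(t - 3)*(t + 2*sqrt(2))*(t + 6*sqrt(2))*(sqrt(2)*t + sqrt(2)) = sqrt(2)*t^4 - 2*sqrt(2)*t^3 + 16*t^3 - 32*t^2 + 21*sqrt(2)*t^2 - 48*sqrt(2)*t - 48*t - 72*sqrt(2)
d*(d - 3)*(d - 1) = d^3 - 4*d^2 + 3*d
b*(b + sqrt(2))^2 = b^3 + 2*sqrt(2)*b^2 + 2*b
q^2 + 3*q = q*(q + 3)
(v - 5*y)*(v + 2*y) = v^2 - 3*v*y - 10*y^2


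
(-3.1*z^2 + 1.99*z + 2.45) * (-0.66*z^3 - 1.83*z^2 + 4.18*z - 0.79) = 2.046*z^5 + 4.3596*z^4 - 18.2167*z^3 + 6.2837*z^2 + 8.6689*z - 1.9355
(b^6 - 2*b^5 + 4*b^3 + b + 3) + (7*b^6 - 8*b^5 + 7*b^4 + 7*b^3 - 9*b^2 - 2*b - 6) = 8*b^6 - 10*b^5 + 7*b^4 + 11*b^3 - 9*b^2 - b - 3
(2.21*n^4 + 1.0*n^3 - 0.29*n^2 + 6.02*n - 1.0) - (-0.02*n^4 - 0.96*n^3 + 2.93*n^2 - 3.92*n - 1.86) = 2.23*n^4 + 1.96*n^3 - 3.22*n^2 + 9.94*n + 0.86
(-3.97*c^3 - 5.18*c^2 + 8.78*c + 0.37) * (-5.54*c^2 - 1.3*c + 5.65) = 21.9938*c^5 + 33.8582*c^4 - 64.3377*c^3 - 42.7308*c^2 + 49.126*c + 2.0905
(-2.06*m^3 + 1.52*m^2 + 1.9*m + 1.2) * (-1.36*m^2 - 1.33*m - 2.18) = 2.8016*m^5 + 0.6726*m^4 - 0.1148*m^3 - 7.4726*m^2 - 5.738*m - 2.616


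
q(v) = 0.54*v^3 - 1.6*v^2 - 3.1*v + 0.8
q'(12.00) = 191.78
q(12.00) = 666.32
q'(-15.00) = 409.40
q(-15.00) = -2135.20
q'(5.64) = 30.38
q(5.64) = 29.30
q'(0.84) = -4.64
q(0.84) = -2.61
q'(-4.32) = 40.96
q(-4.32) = -59.20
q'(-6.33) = 82.07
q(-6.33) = -180.65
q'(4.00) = 10.02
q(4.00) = -2.64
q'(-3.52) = 28.24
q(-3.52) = -31.66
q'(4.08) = 10.81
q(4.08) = -1.81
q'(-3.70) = 30.92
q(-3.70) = -36.99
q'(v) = 1.62*v^2 - 3.2*v - 3.1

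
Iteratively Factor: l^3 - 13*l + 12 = (l - 3)*(l^2 + 3*l - 4) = (l - 3)*(l - 1)*(l + 4)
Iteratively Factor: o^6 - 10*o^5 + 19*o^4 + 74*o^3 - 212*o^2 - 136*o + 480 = (o - 5)*(o^5 - 5*o^4 - 6*o^3 + 44*o^2 + 8*o - 96) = (o - 5)*(o + 2)*(o^4 - 7*o^3 + 8*o^2 + 28*o - 48) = (o - 5)*(o - 4)*(o + 2)*(o^3 - 3*o^2 - 4*o + 12) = (o - 5)*(o - 4)*(o + 2)^2*(o^2 - 5*o + 6) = (o - 5)*(o - 4)*(o - 3)*(o + 2)^2*(o - 2)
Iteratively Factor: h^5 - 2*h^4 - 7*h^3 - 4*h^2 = (h)*(h^4 - 2*h^3 - 7*h^2 - 4*h) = h*(h + 1)*(h^3 - 3*h^2 - 4*h) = h*(h + 1)^2*(h^2 - 4*h) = h^2*(h + 1)^2*(h - 4)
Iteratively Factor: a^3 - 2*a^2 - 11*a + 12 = (a + 3)*(a^2 - 5*a + 4) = (a - 4)*(a + 3)*(a - 1)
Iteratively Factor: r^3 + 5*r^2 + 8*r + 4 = (r + 1)*(r^2 + 4*r + 4) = (r + 1)*(r + 2)*(r + 2)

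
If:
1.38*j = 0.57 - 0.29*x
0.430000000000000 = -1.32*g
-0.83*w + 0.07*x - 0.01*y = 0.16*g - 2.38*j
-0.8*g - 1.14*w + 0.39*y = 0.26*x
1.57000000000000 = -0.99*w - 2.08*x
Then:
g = -0.33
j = 0.78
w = 2.11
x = -1.76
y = 4.32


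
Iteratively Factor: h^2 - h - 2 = (h + 1)*(h - 2)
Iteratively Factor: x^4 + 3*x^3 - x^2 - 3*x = (x + 3)*(x^3 - x) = x*(x + 3)*(x^2 - 1) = x*(x + 1)*(x + 3)*(x - 1)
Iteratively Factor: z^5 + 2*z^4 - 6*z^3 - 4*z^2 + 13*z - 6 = (z - 1)*(z^4 + 3*z^3 - 3*z^2 - 7*z + 6) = (z - 1)^2*(z^3 + 4*z^2 + z - 6) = (z - 1)^2*(z + 2)*(z^2 + 2*z - 3) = (z - 1)^2*(z + 2)*(z + 3)*(z - 1)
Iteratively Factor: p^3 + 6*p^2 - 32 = (p - 2)*(p^2 + 8*p + 16) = (p - 2)*(p + 4)*(p + 4)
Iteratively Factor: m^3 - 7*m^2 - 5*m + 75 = (m - 5)*(m^2 - 2*m - 15) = (m - 5)^2*(m + 3)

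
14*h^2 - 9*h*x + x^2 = (-7*h + x)*(-2*h + x)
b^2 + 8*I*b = b*(b + 8*I)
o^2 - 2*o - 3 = (o - 3)*(o + 1)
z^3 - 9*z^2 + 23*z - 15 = (z - 5)*(z - 3)*(z - 1)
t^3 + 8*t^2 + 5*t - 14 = (t - 1)*(t + 2)*(t + 7)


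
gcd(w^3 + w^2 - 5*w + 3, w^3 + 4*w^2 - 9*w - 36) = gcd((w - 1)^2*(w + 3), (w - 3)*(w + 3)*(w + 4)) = w + 3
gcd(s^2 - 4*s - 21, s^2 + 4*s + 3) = s + 3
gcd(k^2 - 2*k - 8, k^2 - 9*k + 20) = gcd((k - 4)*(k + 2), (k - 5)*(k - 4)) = k - 4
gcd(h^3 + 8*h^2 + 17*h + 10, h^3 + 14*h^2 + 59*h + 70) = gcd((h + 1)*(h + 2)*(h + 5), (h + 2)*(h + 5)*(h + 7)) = h^2 + 7*h + 10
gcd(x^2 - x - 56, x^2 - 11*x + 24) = x - 8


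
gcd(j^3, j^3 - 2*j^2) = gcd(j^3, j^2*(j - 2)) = j^2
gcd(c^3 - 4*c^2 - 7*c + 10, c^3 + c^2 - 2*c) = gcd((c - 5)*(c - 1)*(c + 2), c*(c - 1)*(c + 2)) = c^2 + c - 2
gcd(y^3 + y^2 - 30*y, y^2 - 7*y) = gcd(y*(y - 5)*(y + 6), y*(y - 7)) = y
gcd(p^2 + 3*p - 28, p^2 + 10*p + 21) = p + 7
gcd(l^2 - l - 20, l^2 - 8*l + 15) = l - 5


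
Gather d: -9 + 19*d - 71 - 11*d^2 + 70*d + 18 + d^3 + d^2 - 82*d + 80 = d^3 - 10*d^2 + 7*d + 18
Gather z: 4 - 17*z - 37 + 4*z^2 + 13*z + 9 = 4*z^2 - 4*z - 24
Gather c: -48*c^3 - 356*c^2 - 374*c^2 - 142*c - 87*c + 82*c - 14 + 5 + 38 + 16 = -48*c^3 - 730*c^2 - 147*c + 45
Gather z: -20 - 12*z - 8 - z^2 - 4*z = -z^2 - 16*z - 28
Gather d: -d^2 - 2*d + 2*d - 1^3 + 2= 1 - d^2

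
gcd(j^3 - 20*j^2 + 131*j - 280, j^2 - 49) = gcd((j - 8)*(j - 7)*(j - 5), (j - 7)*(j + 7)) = j - 7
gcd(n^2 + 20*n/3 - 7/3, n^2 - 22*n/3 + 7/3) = n - 1/3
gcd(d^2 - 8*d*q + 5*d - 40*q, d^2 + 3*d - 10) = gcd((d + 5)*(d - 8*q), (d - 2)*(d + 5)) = d + 5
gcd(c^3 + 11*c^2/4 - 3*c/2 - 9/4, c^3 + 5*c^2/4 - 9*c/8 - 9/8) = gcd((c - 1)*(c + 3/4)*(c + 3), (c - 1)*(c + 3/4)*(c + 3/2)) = c^2 - c/4 - 3/4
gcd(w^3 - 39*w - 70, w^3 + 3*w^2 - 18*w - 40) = w^2 + 7*w + 10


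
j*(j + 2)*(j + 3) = j^3 + 5*j^2 + 6*j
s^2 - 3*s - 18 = (s - 6)*(s + 3)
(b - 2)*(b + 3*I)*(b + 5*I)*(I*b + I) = I*b^4 - 8*b^3 - I*b^3 + 8*b^2 - 17*I*b^2 + 16*b + 15*I*b + 30*I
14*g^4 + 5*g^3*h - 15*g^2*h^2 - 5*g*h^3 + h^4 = (-7*g + h)*(-g + h)*(g + h)*(2*g + h)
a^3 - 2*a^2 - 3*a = a*(a - 3)*(a + 1)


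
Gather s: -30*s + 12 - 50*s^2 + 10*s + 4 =-50*s^2 - 20*s + 16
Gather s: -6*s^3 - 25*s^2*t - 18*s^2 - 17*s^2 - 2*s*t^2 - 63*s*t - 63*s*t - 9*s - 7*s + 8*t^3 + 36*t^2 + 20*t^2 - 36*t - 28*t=-6*s^3 + s^2*(-25*t - 35) + s*(-2*t^2 - 126*t - 16) + 8*t^3 + 56*t^2 - 64*t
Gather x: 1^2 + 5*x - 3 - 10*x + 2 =-5*x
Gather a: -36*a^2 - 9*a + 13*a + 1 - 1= -36*a^2 + 4*a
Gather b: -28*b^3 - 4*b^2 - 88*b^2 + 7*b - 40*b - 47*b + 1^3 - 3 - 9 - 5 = -28*b^3 - 92*b^2 - 80*b - 16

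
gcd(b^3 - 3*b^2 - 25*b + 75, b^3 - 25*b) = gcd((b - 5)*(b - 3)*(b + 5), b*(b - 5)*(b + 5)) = b^2 - 25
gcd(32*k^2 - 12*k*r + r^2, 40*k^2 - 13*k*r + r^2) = -8*k + r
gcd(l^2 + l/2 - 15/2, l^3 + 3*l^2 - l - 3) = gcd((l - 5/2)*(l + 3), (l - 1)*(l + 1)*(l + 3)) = l + 3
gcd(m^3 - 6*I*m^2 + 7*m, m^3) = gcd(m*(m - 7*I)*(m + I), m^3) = m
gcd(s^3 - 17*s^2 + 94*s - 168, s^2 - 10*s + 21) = s - 7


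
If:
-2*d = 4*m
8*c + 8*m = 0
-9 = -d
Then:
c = 9/2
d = 9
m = -9/2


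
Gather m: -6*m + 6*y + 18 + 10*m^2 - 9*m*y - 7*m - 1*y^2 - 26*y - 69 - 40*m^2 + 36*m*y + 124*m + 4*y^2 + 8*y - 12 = -30*m^2 + m*(27*y + 111) + 3*y^2 - 12*y - 63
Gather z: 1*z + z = 2*z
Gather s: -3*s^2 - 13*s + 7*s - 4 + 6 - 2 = -3*s^2 - 6*s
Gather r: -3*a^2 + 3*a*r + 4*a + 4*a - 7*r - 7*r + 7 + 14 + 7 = -3*a^2 + 8*a + r*(3*a - 14) + 28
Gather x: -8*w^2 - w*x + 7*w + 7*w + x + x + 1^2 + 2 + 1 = -8*w^2 + 14*w + x*(2 - w) + 4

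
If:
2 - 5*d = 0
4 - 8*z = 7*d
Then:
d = 2/5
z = 3/20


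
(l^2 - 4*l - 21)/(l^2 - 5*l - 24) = (l - 7)/(l - 8)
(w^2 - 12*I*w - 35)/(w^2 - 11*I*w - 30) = (w - 7*I)/(w - 6*I)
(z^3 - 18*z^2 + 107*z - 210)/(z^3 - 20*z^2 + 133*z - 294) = (z - 5)/(z - 7)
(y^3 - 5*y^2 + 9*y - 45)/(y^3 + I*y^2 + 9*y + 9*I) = (y - 5)/(y + I)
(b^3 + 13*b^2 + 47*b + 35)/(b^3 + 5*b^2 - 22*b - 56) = (b^2 + 6*b + 5)/(b^2 - 2*b - 8)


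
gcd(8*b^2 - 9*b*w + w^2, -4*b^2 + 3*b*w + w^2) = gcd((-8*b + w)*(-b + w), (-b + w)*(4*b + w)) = -b + w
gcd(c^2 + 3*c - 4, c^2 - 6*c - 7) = 1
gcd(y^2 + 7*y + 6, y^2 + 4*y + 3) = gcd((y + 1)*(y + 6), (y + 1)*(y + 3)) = y + 1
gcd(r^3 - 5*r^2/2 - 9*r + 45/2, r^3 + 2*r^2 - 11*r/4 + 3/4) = r + 3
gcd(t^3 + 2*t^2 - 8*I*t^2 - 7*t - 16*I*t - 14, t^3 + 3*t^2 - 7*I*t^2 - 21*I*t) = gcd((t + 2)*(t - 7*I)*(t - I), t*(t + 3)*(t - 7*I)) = t - 7*I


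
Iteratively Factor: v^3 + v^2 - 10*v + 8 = (v + 4)*(v^2 - 3*v + 2) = (v - 2)*(v + 4)*(v - 1)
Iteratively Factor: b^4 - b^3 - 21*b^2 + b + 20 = (b - 5)*(b^3 + 4*b^2 - b - 4) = (b - 5)*(b - 1)*(b^2 + 5*b + 4) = (b - 5)*(b - 1)*(b + 1)*(b + 4)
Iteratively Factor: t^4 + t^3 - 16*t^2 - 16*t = (t)*(t^3 + t^2 - 16*t - 16) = t*(t + 4)*(t^2 - 3*t - 4) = t*(t + 1)*(t + 4)*(t - 4)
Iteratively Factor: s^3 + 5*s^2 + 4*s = (s)*(s^2 + 5*s + 4) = s*(s + 1)*(s + 4)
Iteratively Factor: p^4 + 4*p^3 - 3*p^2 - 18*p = (p + 3)*(p^3 + p^2 - 6*p) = (p - 2)*(p + 3)*(p^2 + 3*p) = (p - 2)*(p + 3)^2*(p)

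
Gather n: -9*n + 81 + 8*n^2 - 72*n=8*n^2 - 81*n + 81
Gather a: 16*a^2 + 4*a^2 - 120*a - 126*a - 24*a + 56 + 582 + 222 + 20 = 20*a^2 - 270*a + 880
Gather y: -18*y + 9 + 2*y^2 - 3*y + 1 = 2*y^2 - 21*y + 10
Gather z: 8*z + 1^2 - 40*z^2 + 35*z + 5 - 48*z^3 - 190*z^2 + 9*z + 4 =-48*z^3 - 230*z^2 + 52*z + 10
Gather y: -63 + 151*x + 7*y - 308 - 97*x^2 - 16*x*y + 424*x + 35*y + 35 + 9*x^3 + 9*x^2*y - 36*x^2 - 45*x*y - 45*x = 9*x^3 - 133*x^2 + 530*x + y*(9*x^2 - 61*x + 42) - 336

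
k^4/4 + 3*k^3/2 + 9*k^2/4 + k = k*(k/4 + 1/4)*(k + 1)*(k + 4)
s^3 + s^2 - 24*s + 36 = (s - 3)*(s - 2)*(s + 6)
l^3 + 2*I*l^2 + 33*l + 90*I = (l - 6*I)*(l + 3*I)*(l + 5*I)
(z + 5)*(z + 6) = z^2 + 11*z + 30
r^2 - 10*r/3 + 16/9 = (r - 8/3)*(r - 2/3)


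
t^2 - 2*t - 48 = (t - 8)*(t + 6)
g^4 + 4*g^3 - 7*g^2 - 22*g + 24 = (g - 2)*(g - 1)*(g + 3)*(g + 4)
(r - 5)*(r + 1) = r^2 - 4*r - 5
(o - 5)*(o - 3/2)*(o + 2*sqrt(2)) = o^3 - 13*o^2/2 + 2*sqrt(2)*o^2 - 13*sqrt(2)*o + 15*o/2 + 15*sqrt(2)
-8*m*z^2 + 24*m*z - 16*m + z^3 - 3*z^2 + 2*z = (-8*m + z)*(z - 2)*(z - 1)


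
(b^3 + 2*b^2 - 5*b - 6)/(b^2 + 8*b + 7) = (b^2 + b - 6)/(b + 7)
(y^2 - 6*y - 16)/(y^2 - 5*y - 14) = (y - 8)/(y - 7)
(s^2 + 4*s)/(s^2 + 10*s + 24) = s/(s + 6)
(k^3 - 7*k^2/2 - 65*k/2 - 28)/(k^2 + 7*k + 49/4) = 2*(k^2 - 7*k - 8)/(2*k + 7)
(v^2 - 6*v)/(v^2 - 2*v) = (v - 6)/(v - 2)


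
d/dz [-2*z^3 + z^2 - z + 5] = -6*z^2 + 2*z - 1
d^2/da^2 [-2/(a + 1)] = -4/(a + 1)^3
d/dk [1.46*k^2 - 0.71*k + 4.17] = 2.92*k - 0.71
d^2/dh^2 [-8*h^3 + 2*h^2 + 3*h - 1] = 4 - 48*h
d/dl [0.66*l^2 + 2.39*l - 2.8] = 1.32*l + 2.39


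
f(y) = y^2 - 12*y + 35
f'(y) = 2*y - 12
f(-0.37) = 39.58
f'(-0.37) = -12.74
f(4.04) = 2.84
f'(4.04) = -3.92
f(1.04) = 23.60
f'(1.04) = -9.92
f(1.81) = 16.56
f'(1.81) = -8.38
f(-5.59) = 133.33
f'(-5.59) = -23.18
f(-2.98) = 79.64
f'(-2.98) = -17.96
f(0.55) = 28.70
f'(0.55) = -10.90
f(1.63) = 18.10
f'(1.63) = -8.74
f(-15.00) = 440.00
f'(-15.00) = -42.00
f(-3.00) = 80.00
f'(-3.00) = -18.00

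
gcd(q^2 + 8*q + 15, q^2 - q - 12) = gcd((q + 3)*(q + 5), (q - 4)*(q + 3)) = q + 3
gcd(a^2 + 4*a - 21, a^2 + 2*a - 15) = a - 3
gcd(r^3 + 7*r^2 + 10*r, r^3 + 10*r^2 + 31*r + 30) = r^2 + 7*r + 10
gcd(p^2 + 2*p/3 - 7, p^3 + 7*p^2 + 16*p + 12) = p + 3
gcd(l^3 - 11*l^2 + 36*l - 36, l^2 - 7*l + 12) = l - 3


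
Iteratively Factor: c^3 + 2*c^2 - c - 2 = (c + 1)*(c^2 + c - 2) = (c + 1)*(c + 2)*(c - 1)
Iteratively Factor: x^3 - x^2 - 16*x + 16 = (x - 4)*(x^2 + 3*x - 4) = (x - 4)*(x - 1)*(x + 4)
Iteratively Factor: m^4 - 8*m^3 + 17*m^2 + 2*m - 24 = (m + 1)*(m^3 - 9*m^2 + 26*m - 24) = (m - 4)*(m + 1)*(m^2 - 5*m + 6) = (m - 4)*(m - 2)*(m + 1)*(m - 3)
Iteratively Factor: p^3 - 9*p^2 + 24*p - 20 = (p - 2)*(p^2 - 7*p + 10) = (p - 2)^2*(p - 5)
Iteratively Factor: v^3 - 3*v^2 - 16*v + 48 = (v + 4)*(v^2 - 7*v + 12) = (v - 3)*(v + 4)*(v - 4)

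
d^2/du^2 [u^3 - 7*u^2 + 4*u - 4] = 6*u - 14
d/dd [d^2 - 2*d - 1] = 2*d - 2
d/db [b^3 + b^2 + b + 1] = 3*b^2 + 2*b + 1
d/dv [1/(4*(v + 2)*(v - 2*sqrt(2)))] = ((-v + 2*sqrt(2))*(v + 2) - (v - 2*sqrt(2))^2)/(4*(v + 2)^2*(v - 2*sqrt(2))^3)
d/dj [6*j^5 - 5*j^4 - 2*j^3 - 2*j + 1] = 30*j^4 - 20*j^3 - 6*j^2 - 2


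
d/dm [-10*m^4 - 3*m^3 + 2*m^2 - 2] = m*(-40*m^2 - 9*m + 4)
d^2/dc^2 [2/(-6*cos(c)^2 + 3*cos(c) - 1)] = 6*(-48*sin(c)^4 + 19*sin(c)^2 - 47*cos(c)/2 + 9*cos(3*c)/2 + 31)/(6*sin(c)^2 + 3*cos(c) - 7)^3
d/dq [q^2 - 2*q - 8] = 2*q - 2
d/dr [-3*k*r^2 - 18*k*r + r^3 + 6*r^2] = -6*k*r - 18*k + 3*r^2 + 12*r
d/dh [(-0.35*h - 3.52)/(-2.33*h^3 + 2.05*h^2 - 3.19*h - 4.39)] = (-1.631*h^3 - 23.8873*h^2 + 14.432*h - 9.6923)/(5.4289*h^6 - 9.553*h^5 + 19.0679*h^4 + 7.3784*h^3 - 7.8229*h^2 + 28.0082*h + 19.2721)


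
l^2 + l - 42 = (l - 6)*(l + 7)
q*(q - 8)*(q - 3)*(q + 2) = q^4 - 9*q^3 + 2*q^2 + 48*q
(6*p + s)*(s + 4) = 6*p*s + 24*p + s^2 + 4*s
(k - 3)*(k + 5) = k^2 + 2*k - 15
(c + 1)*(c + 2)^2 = c^3 + 5*c^2 + 8*c + 4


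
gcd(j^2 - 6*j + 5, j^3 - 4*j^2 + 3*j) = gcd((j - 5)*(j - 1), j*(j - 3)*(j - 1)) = j - 1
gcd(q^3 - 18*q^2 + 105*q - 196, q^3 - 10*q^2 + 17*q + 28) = q^2 - 11*q + 28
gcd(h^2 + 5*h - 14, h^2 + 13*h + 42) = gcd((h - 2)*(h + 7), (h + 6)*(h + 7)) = h + 7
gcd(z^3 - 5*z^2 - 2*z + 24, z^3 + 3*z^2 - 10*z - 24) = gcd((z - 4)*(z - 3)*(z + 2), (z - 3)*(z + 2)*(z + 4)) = z^2 - z - 6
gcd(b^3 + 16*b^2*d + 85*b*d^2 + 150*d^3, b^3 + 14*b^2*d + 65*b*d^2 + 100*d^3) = b^2 + 10*b*d + 25*d^2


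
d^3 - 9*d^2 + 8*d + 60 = (d - 6)*(d - 5)*(d + 2)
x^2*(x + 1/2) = x^3 + x^2/2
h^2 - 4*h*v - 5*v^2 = (h - 5*v)*(h + v)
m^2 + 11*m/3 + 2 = (m + 2/3)*(m + 3)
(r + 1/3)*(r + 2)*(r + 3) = r^3 + 16*r^2/3 + 23*r/3 + 2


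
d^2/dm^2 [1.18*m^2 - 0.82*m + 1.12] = 2.36000000000000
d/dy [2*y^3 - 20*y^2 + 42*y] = 6*y^2 - 40*y + 42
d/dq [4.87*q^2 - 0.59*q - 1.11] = 9.74*q - 0.59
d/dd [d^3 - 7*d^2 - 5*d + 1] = 3*d^2 - 14*d - 5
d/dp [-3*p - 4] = -3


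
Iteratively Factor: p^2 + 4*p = (p + 4)*(p)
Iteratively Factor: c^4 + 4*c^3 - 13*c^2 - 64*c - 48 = (c - 4)*(c^3 + 8*c^2 + 19*c + 12) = (c - 4)*(c + 1)*(c^2 + 7*c + 12) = (c - 4)*(c + 1)*(c + 3)*(c + 4)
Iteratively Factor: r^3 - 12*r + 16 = (r + 4)*(r^2 - 4*r + 4) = (r - 2)*(r + 4)*(r - 2)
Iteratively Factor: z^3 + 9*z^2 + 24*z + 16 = (z + 1)*(z^2 + 8*z + 16) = (z + 1)*(z + 4)*(z + 4)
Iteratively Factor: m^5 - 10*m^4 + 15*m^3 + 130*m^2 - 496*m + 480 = (m - 4)*(m^4 - 6*m^3 - 9*m^2 + 94*m - 120) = (m - 4)*(m - 3)*(m^3 - 3*m^2 - 18*m + 40) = (m - 4)*(m - 3)*(m + 4)*(m^2 - 7*m + 10) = (m - 4)*(m - 3)*(m - 2)*(m + 4)*(m - 5)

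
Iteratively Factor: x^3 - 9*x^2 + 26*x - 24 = (x - 4)*(x^2 - 5*x + 6) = (x - 4)*(x - 2)*(x - 3)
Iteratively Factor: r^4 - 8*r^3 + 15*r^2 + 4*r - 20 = (r + 1)*(r^3 - 9*r^2 + 24*r - 20) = (r - 2)*(r + 1)*(r^2 - 7*r + 10) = (r - 2)^2*(r + 1)*(r - 5)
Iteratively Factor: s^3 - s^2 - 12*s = (s)*(s^2 - s - 12) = s*(s + 3)*(s - 4)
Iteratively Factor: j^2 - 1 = (j + 1)*(j - 1)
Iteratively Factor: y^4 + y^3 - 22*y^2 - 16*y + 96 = (y - 2)*(y^3 + 3*y^2 - 16*y - 48) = (y - 2)*(y + 3)*(y^2 - 16) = (y - 4)*(y - 2)*(y + 3)*(y + 4)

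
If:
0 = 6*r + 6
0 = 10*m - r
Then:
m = -1/10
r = -1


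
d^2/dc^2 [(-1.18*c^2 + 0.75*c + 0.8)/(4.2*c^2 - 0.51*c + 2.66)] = (21.40488*c^3 + 163.76976*c^2 - 60.5556*c - 32.122556)/(74.088*c^6 - 26.9892*c^5 + 144.04446*c^4 - 34.318971*c^3 + 91.228158*c^2 - 10.825668*c + 18.821096)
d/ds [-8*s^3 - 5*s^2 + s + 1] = -24*s^2 - 10*s + 1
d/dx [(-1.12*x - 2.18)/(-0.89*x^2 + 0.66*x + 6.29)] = (0.9968*x^2 - 0.7392*x - (1.12*x + 2.18)*(1.78*x - 0.66) - 7.0448)/(-0.89*x^2 + 0.66*x + 6.29)^2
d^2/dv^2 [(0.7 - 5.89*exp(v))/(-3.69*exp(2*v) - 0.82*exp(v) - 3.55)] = (80.1988289999999*exp(4*v) - 55.947042*exp(3*v) - 469.29051*exp(2*v) + 19.06213*exp(v) + 76.266425)*exp(v)/(50.243409*exp(6*v) + 33.495606*exp(5*v) + 152.454933*exp(4*v) + 65.000908*exp(3*v) + 146.670735*exp(2*v) + 31.00215*exp(v) + 44.738875)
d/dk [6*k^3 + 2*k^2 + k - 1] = 18*k^2 + 4*k + 1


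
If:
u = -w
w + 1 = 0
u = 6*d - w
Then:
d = 0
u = 1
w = -1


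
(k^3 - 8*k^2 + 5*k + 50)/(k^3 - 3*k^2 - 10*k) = (k - 5)/k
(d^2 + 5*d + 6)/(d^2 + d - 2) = (d + 3)/(d - 1)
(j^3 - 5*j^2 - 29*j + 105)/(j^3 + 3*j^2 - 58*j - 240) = (j^2 - 10*j + 21)/(j^2 - 2*j - 48)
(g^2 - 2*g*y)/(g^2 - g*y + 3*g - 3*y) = g*(g - 2*y)/(g^2 - g*y + 3*g - 3*y)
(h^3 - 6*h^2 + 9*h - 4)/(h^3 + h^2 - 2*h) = (h^2 - 5*h + 4)/(h*(h + 2))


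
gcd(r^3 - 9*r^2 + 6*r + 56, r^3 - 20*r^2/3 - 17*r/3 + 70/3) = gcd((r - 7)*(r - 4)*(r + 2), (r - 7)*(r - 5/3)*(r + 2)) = r^2 - 5*r - 14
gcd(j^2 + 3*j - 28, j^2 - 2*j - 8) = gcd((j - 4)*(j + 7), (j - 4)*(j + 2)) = j - 4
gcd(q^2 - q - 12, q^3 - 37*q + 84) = q - 4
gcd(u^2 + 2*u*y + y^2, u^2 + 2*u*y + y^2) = u^2 + 2*u*y + y^2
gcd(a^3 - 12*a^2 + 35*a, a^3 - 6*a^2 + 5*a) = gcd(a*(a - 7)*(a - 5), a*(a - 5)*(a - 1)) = a^2 - 5*a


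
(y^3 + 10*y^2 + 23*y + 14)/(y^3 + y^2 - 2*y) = (y^2 + 8*y + 7)/(y*(y - 1))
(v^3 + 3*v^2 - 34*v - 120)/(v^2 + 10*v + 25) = (v^2 - 2*v - 24)/(v + 5)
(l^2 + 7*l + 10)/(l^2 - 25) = (l + 2)/(l - 5)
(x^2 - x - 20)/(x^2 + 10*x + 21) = (x^2 - x - 20)/(x^2 + 10*x + 21)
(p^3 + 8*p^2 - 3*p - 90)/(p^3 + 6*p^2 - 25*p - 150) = (p - 3)/(p - 5)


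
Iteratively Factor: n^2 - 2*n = (n - 2)*(n)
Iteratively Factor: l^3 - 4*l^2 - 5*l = (l)*(l^2 - 4*l - 5) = l*(l + 1)*(l - 5)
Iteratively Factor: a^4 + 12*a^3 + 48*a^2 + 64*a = (a + 4)*(a^3 + 8*a^2 + 16*a) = a*(a + 4)*(a^2 + 8*a + 16) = a*(a + 4)^2*(a + 4)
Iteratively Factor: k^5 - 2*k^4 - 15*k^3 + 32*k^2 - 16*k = (k - 1)*(k^4 - k^3 - 16*k^2 + 16*k) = (k - 1)*(k + 4)*(k^3 - 5*k^2 + 4*k) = (k - 1)^2*(k + 4)*(k^2 - 4*k) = k*(k - 1)^2*(k + 4)*(k - 4)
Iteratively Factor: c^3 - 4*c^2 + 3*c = (c - 1)*(c^2 - 3*c) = (c - 3)*(c - 1)*(c)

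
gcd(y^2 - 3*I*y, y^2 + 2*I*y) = y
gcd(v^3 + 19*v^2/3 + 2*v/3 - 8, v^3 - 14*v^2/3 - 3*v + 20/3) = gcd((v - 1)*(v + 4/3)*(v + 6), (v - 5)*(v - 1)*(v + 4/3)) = v^2 + v/3 - 4/3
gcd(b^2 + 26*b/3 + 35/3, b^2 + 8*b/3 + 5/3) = b + 5/3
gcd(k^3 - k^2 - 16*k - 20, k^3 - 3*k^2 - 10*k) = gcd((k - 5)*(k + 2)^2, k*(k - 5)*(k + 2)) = k^2 - 3*k - 10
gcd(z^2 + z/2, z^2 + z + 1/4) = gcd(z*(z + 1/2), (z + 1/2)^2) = z + 1/2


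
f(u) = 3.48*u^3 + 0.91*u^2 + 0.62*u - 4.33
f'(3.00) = 100.04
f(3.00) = 99.68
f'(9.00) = 862.64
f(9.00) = 2611.88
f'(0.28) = 1.95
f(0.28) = -4.01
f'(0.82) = 9.13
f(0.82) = -1.29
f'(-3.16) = 99.12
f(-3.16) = -107.01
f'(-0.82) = 6.15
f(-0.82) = -6.15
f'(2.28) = 59.04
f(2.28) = 43.06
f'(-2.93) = 84.91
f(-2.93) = -85.87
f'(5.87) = 371.03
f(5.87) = 734.54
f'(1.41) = 23.94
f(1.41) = 8.11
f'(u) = 10.44*u^2 + 1.82*u + 0.62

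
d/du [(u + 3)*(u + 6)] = 2*u + 9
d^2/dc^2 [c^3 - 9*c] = 6*c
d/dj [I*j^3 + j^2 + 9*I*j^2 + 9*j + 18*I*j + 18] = 3*I*j^2 + j*(2 + 18*I) + 9 + 18*I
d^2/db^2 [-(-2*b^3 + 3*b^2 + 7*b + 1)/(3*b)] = 4/3 - 2/(3*b^3)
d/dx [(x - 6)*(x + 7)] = 2*x + 1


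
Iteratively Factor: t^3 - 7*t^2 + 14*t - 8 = (t - 1)*(t^2 - 6*t + 8) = (t - 4)*(t - 1)*(t - 2)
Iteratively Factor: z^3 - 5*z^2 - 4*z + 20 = (z - 5)*(z^2 - 4) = (z - 5)*(z - 2)*(z + 2)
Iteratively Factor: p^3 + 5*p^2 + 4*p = (p)*(p^2 + 5*p + 4) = p*(p + 1)*(p + 4)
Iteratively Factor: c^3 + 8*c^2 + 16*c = (c + 4)*(c^2 + 4*c) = c*(c + 4)*(c + 4)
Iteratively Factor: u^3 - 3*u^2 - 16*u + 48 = (u + 4)*(u^2 - 7*u + 12) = (u - 4)*(u + 4)*(u - 3)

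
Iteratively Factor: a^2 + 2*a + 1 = (a + 1)*(a + 1)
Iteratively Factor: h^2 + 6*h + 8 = (h + 4)*(h + 2)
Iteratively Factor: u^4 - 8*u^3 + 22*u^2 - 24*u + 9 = (u - 3)*(u^3 - 5*u^2 + 7*u - 3) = (u - 3)*(u - 1)*(u^2 - 4*u + 3) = (u - 3)*(u - 1)^2*(u - 3)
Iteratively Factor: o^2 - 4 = (o - 2)*(o + 2)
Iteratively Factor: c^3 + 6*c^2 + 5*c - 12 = (c - 1)*(c^2 + 7*c + 12) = (c - 1)*(c + 4)*(c + 3)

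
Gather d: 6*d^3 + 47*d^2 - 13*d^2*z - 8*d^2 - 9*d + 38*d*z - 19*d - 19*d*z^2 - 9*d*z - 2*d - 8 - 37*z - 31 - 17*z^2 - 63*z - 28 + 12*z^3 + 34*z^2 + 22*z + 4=6*d^3 + d^2*(39 - 13*z) + d*(-19*z^2 + 29*z - 30) + 12*z^3 + 17*z^2 - 78*z - 63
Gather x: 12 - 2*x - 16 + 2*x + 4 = 0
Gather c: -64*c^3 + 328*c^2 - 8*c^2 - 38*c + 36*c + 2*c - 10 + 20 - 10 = -64*c^3 + 320*c^2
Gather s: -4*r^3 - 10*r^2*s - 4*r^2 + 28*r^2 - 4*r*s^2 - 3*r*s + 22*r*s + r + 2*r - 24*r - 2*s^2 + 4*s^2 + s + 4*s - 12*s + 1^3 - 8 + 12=-4*r^3 + 24*r^2 - 21*r + s^2*(2 - 4*r) + s*(-10*r^2 + 19*r - 7) + 5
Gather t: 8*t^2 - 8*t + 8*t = 8*t^2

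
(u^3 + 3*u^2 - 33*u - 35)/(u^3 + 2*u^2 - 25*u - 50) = (u^2 + 8*u + 7)/(u^2 + 7*u + 10)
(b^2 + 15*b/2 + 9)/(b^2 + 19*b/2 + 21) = (2*b + 3)/(2*b + 7)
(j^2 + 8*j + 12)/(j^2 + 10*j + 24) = (j + 2)/(j + 4)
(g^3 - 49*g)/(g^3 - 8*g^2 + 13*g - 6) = g*(g^2 - 49)/(g^3 - 8*g^2 + 13*g - 6)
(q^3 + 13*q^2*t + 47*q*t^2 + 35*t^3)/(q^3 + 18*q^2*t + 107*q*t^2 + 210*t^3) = (q + t)/(q + 6*t)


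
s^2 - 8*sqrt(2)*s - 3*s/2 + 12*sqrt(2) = (s - 3/2)*(s - 8*sqrt(2))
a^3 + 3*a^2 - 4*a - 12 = (a - 2)*(a + 2)*(a + 3)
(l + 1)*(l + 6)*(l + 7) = l^3 + 14*l^2 + 55*l + 42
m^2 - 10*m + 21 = (m - 7)*(m - 3)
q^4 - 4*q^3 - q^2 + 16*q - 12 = (q - 3)*(q - 2)*(q - 1)*(q + 2)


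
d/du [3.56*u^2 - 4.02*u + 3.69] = 7.12*u - 4.02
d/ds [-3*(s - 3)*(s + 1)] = 6 - 6*s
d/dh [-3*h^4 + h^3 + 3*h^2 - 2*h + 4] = -12*h^3 + 3*h^2 + 6*h - 2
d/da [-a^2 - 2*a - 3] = -2*a - 2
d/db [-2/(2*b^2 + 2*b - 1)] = 4*(2*b + 1)/(2*b^2 + 2*b - 1)^2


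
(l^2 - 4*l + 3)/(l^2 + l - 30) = (l^2 - 4*l + 3)/(l^2 + l - 30)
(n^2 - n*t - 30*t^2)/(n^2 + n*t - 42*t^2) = (n + 5*t)/(n + 7*t)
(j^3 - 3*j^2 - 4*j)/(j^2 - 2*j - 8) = j*(j + 1)/(j + 2)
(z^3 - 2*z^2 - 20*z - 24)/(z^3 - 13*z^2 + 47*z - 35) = (z^3 - 2*z^2 - 20*z - 24)/(z^3 - 13*z^2 + 47*z - 35)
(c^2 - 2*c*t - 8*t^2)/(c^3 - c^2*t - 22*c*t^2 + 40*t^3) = (-c - 2*t)/(-c^2 - 3*c*t + 10*t^2)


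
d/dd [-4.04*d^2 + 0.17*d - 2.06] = 0.17 - 8.08*d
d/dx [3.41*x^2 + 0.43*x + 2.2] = 6.82*x + 0.43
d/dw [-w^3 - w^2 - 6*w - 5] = -3*w^2 - 2*w - 6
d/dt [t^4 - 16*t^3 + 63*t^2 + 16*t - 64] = 4*t^3 - 48*t^2 + 126*t + 16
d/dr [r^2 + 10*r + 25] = 2*r + 10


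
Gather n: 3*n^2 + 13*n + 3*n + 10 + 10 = 3*n^2 + 16*n + 20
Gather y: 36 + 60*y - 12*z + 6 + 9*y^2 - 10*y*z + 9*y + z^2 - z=9*y^2 + y*(69 - 10*z) + z^2 - 13*z + 42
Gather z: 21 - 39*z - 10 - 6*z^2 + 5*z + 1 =-6*z^2 - 34*z + 12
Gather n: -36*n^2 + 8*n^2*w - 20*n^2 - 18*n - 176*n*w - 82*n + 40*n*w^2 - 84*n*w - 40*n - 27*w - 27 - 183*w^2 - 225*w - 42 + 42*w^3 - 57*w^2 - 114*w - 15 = n^2*(8*w - 56) + n*(40*w^2 - 260*w - 140) + 42*w^3 - 240*w^2 - 366*w - 84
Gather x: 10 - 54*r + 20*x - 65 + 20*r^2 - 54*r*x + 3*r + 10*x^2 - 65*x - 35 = 20*r^2 - 51*r + 10*x^2 + x*(-54*r - 45) - 90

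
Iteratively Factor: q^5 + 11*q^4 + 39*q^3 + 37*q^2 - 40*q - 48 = (q + 1)*(q^4 + 10*q^3 + 29*q^2 + 8*q - 48) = (q + 1)*(q + 4)*(q^3 + 6*q^2 + 5*q - 12) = (q + 1)*(q + 4)^2*(q^2 + 2*q - 3) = (q - 1)*(q + 1)*(q + 4)^2*(q + 3)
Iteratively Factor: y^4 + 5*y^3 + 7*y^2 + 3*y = (y + 1)*(y^3 + 4*y^2 + 3*y) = y*(y + 1)*(y^2 + 4*y + 3) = y*(y + 1)^2*(y + 3)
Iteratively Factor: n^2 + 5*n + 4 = (n + 1)*(n + 4)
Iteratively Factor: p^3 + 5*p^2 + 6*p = (p)*(p^2 + 5*p + 6) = p*(p + 2)*(p + 3)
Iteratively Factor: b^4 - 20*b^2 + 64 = (b - 4)*(b^3 + 4*b^2 - 4*b - 16) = (b - 4)*(b + 4)*(b^2 - 4) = (b - 4)*(b - 2)*(b + 4)*(b + 2)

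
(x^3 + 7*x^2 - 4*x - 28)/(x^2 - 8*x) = (x^3 + 7*x^2 - 4*x - 28)/(x*(x - 8))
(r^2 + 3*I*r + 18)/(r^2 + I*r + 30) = (r - 3*I)/(r - 5*I)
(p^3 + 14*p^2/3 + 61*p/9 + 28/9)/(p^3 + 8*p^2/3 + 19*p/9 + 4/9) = (3*p + 7)/(3*p + 1)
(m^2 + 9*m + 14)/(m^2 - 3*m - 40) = (m^2 + 9*m + 14)/(m^2 - 3*m - 40)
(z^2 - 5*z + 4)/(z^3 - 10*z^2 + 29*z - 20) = 1/(z - 5)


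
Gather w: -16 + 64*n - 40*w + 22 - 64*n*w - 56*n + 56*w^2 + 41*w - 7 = 8*n + 56*w^2 + w*(1 - 64*n) - 1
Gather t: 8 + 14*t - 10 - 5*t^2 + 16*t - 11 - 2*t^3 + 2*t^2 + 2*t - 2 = -2*t^3 - 3*t^2 + 32*t - 15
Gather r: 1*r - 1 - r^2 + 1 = -r^2 + r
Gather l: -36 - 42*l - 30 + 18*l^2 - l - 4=18*l^2 - 43*l - 70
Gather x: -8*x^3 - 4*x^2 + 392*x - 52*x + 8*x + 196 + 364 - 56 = -8*x^3 - 4*x^2 + 348*x + 504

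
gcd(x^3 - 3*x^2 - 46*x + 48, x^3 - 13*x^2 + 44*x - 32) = x^2 - 9*x + 8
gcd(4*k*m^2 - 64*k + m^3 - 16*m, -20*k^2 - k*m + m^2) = 4*k + m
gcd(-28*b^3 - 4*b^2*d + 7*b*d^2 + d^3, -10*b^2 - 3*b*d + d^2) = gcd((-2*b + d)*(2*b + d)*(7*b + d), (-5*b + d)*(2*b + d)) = 2*b + d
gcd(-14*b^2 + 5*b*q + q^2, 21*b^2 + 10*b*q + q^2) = 7*b + q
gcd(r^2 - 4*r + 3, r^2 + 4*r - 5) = r - 1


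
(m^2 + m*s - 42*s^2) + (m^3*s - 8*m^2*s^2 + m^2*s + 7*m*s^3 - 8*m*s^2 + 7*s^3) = m^3*s - 8*m^2*s^2 + m^2*s + m^2 + 7*m*s^3 - 8*m*s^2 + m*s + 7*s^3 - 42*s^2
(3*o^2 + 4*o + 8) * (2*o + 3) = 6*o^3 + 17*o^2 + 28*o + 24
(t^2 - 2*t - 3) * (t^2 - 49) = t^4 - 2*t^3 - 52*t^2 + 98*t + 147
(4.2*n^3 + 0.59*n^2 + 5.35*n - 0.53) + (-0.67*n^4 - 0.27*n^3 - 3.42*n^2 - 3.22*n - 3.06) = -0.67*n^4 + 3.93*n^3 - 2.83*n^2 + 2.13*n - 3.59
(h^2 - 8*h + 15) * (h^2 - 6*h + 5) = h^4 - 14*h^3 + 68*h^2 - 130*h + 75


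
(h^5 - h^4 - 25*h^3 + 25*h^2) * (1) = h^5 - h^4 - 25*h^3 + 25*h^2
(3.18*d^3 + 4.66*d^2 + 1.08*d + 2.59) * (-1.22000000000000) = -3.8796*d^3 - 5.6852*d^2 - 1.3176*d - 3.1598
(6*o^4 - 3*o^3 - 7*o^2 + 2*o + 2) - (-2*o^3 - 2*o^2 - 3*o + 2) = 6*o^4 - o^3 - 5*o^2 + 5*o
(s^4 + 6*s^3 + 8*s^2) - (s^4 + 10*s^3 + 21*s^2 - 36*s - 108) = -4*s^3 - 13*s^2 + 36*s + 108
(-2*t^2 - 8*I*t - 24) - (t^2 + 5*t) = -3*t^2 - 5*t - 8*I*t - 24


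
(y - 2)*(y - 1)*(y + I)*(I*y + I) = I*y^4 - y^3 - 2*I*y^3 + 2*y^2 - I*y^2 + y + 2*I*y - 2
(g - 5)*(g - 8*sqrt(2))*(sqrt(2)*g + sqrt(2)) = sqrt(2)*g^3 - 16*g^2 - 4*sqrt(2)*g^2 - 5*sqrt(2)*g + 64*g + 80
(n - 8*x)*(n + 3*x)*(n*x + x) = n^3*x - 5*n^2*x^2 + n^2*x - 24*n*x^3 - 5*n*x^2 - 24*x^3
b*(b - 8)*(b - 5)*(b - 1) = b^4 - 14*b^3 + 53*b^2 - 40*b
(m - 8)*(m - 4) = m^2 - 12*m + 32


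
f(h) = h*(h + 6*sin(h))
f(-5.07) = -2.79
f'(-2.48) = 3.09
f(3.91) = -1.02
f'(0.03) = 0.42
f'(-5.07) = -15.17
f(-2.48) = 15.29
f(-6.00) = 25.94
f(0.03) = 0.01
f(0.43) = 1.26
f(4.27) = -4.92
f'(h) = h*(6*cos(h) + 1) + h + 6*sin(h)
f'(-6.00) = -44.89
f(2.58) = 14.90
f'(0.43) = 5.71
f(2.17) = 15.46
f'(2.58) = -4.75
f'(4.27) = -7.85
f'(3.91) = -13.22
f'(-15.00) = 34.47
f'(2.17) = 1.95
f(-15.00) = 283.53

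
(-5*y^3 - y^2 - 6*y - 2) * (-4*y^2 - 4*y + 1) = 20*y^5 + 24*y^4 + 23*y^3 + 31*y^2 + 2*y - 2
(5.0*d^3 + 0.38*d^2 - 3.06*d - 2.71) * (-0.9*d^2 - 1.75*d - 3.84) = -4.5*d^5 - 9.092*d^4 - 17.111*d^3 + 6.3348*d^2 + 16.4929*d + 10.4064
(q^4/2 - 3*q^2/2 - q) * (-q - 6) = -q^5/2 - 3*q^4 + 3*q^3/2 + 10*q^2 + 6*q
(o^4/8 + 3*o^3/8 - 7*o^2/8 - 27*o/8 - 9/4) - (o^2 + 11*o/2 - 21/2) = o^4/8 + 3*o^3/8 - 15*o^2/8 - 71*o/8 + 33/4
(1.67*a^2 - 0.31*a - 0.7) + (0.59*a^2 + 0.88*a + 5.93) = 2.26*a^2 + 0.57*a + 5.23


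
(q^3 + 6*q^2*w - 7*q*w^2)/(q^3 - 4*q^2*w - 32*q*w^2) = (-q^2 - 6*q*w + 7*w^2)/(-q^2 + 4*q*w + 32*w^2)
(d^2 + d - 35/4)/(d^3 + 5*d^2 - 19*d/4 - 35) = 1/(d + 4)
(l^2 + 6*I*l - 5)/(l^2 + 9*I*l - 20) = (l + I)/(l + 4*I)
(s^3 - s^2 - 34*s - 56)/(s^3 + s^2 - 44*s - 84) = (s + 4)/(s + 6)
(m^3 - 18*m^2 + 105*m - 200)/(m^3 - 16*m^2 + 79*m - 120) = (m - 5)/(m - 3)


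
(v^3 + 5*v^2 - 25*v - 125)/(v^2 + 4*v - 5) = (v^2 - 25)/(v - 1)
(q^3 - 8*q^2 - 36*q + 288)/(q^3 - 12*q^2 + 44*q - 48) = (q^2 - 2*q - 48)/(q^2 - 6*q + 8)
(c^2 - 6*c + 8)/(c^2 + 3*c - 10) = (c - 4)/(c + 5)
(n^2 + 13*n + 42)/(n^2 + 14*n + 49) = (n + 6)/(n + 7)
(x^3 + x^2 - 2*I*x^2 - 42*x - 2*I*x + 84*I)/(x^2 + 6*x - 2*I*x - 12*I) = (x^2 + x - 42)/(x + 6)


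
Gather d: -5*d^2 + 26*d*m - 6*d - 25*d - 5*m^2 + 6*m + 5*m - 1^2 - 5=-5*d^2 + d*(26*m - 31) - 5*m^2 + 11*m - 6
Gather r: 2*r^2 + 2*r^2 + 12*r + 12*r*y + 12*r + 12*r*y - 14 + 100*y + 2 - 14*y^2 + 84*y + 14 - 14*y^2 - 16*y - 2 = 4*r^2 + r*(24*y + 24) - 28*y^2 + 168*y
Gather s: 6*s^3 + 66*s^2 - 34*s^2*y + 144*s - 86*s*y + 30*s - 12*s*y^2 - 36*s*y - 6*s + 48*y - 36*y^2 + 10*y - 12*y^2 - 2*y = 6*s^3 + s^2*(66 - 34*y) + s*(-12*y^2 - 122*y + 168) - 48*y^2 + 56*y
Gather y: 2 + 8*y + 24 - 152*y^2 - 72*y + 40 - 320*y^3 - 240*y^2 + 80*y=-320*y^3 - 392*y^2 + 16*y + 66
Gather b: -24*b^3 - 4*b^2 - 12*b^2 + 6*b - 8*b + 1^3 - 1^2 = -24*b^3 - 16*b^2 - 2*b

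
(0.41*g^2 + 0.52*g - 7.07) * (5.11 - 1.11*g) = -0.4551*g^3 + 1.5179*g^2 + 10.5049*g - 36.1277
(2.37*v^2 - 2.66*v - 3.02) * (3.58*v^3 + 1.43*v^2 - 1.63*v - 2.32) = 8.4846*v^5 - 6.1337*v^4 - 18.4785*v^3 - 5.4812*v^2 + 11.0938*v + 7.0064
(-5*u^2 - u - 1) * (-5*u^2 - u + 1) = 25*u^4 + 10*u^3 + u^2 - 1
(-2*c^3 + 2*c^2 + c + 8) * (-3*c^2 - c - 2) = 6*c^5 - 4*c^4 - c^3 - 29*c^2 - 10*c - 16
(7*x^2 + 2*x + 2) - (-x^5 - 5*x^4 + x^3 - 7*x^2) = x^5 + 5*x^4 - x^3 + 14*x^2 + 2*x + 2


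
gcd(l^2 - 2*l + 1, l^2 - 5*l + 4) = l - 1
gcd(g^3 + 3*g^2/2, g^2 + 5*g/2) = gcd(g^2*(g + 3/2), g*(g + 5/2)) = g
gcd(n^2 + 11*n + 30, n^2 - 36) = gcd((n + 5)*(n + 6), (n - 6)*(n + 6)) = n + 6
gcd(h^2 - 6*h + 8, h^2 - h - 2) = h - 2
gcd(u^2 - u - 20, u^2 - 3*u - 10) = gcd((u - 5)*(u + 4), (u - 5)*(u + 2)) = u - 5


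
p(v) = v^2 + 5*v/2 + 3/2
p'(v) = 2*v + 5/2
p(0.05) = 1.63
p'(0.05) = 2.60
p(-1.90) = 0.36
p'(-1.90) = -1.30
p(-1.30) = -0.06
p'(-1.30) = -0.10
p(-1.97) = 0.46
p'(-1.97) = -1.44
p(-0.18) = 1.08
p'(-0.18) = 2.14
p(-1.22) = -0.06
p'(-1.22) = 0.06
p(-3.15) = 3.55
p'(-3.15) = -3.80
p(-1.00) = 0.00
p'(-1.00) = 0.50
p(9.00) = 105.00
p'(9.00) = 20.50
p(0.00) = 1.50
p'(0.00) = 2.50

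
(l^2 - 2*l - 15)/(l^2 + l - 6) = (l - 5)/(l - 2)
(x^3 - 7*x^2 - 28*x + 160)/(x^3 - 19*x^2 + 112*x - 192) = (x^2 + x - 20)/(x^2 - 11*x + 24)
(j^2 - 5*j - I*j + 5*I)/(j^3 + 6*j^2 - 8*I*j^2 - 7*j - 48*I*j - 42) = (j - 5)/(j^2 + j*(6 - 7*I) - 42*I)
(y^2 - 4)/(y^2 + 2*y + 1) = (y^2 - 4)/(y^2 + 2*y + 1)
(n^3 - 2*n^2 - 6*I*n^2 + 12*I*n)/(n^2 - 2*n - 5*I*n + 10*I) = n*(n - 6*I)/(n - 5*I)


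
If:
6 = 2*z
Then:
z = 3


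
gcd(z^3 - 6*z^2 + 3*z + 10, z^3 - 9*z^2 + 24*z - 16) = 1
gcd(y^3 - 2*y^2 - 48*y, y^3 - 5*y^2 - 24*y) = y^2 - 8*y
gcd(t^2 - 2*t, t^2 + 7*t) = t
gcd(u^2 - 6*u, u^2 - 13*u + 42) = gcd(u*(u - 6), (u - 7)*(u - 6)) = u - 6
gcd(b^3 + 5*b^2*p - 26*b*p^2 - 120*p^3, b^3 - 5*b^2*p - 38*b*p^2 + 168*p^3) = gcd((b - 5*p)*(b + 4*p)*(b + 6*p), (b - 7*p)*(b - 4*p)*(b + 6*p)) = b + 6*p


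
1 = 1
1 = 1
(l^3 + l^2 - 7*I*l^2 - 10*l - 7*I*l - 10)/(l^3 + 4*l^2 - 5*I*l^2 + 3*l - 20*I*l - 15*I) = (l - 2*I)/(l + 3)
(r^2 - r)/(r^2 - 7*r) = (r - 1)/(r - 7)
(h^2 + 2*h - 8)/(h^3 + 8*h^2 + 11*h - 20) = (h - 2)/(h^2 + 4*h - 5)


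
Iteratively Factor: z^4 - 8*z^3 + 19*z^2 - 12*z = (z - 3)*(z^3 - 5*z^2 + 4*z) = (z - 3)*(z - 1)*(z^2 - 4*z) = z*(z - 3)*(z - 1)*(z - 4)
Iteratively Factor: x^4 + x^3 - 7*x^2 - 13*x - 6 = (x + 1)*(x^3 - 7*x - 6) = (x + 1)^2*(x^2 - x - 6) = (x - 3)*(x + 1)^2*(x + 2)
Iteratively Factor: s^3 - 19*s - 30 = (s + 3)*(s^2 - 3*s - 10) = (s - 5)*(s + 3)*(s + 2)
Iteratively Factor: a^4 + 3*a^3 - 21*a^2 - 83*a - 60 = (a + 3)*(a^3 - 21*a - 20) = (a + 1)*(a + 3)*(a^2 - a - 20) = (a - 5)*(a + 1)*(a + 3)*(a + 4)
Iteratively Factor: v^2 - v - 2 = (v - 2)*(v + 1)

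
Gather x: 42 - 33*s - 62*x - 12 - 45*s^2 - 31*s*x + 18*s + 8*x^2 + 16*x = -45*s^2 - 15*s + 8*x^2 + x*(-31*s - 46) + 30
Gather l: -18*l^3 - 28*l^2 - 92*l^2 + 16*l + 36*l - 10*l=-18*l^3 - 120*l^2 + 42*l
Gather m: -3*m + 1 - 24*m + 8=9 - 27*m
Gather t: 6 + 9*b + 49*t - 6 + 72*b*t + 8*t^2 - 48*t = 9*b + 8*t^2 + t*(72*b + 1)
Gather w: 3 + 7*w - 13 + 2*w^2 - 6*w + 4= 2*w^2 + w - 6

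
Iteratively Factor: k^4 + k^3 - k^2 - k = (k - 1)*(k^3 + 2*k^2 + k) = (k - 1)*(k + 1)*(k^2 + k) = k*(k - 1)*(k + 1)*(k + 1)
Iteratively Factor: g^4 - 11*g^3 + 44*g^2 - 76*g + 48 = (g - 2)*(g^3 - 9*g^2 + 26*g - 24) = (g - 3)*(g - 2)*(g^2 - 6*g + 8) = (g - 4)*(g - 3)*(g - 2)*(g - 2)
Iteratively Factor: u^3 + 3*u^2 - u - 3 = (u + 1)*(u^2 + 2*u - 3) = (u + 1)*(u + 3)*(u - 1)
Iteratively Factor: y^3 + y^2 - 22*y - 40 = (y + 2)*(y^2 - y - 20) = (y + 2)*(y + 4)*(y - 5)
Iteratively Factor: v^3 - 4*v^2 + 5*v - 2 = (v - 1)*(v^2 - 3*v + 2) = (v - 2)*(v - 1)*(v - 1)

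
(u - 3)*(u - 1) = u^2 - 4*u + 3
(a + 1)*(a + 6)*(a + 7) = a^3 + 14*a^2 + 55*a + 42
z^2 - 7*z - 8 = (z - 8)*(z + 1)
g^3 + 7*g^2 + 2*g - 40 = (g - 2)*(g + 4)*(g + 5)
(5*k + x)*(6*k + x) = 30*k^2 + 11*k*x + x^2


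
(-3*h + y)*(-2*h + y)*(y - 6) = 6*h^2*y - 36*h^2 - 5*h*y^2 + 30*h*y + y^3 - 6*y^2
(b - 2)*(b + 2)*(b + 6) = b^3 + 6*b^2 - 4*b - 24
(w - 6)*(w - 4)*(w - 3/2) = w^3 - 23*w^2/2 + 39*w - 36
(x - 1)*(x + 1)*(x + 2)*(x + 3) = x^4 + 5*x^3 + 5*x^2 - 5*x - 6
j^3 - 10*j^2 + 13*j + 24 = (j - 8)*(j - 3)*(j + 1)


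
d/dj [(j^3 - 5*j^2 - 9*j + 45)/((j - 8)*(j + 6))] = (j^4 - 4*j^3 - 125*j^2 + 390*j + 522)/(j^4 - 4*j^3 - 92*j^2 + 192*j + 2304)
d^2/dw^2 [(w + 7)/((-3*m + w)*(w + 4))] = 2*((3*m - w)^2*(w + 4) - (3*m - w)^2*(w + 7) - (3*m - w)*(w + 4)^2 + (3*m - w)*(w + 4)*(w + 7) - (w + 4)^2*(w + 7))/((3*m - w)^3*(w + 4)^3)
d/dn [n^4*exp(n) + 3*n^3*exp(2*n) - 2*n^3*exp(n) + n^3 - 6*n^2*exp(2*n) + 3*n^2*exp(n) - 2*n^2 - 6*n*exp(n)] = n^4*exp(n) + 6*n^3*exp(2*n) + 2*n^3*exp(n) - 3*n^2*exp(2*n) - 3*n^2*exp(n) + 3*n^2 - 12*n*exp(2*n) - 4*n - 6*exp(n)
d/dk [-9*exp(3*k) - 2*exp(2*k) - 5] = (-27*exp(k) - 4)*exp(2*k)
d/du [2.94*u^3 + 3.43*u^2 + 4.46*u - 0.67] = 8.82*u^2 + 6.86*u + 4.46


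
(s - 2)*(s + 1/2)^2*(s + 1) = s^4 - 11*s^2/4 - 9*s/4 - 1/2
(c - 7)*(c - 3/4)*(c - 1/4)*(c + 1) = c^4 - 7*c^3 - 13*c^2/16 + 47*c/8 - 21/16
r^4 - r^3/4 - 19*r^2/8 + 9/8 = (r - 3/2)*(r - 3/4)*(r + 1)^2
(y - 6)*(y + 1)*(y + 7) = y^3 + 2*y^2 - 41*y - 42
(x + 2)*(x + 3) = x^2 + 5*x + 6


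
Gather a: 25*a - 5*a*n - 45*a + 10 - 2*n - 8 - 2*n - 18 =a*(-5*n - 20) - 4*n - 16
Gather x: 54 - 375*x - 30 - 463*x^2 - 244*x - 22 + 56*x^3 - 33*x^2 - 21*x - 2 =56*x^3 - 496*x^2 - 640*x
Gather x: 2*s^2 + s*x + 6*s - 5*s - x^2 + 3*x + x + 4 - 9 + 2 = 2*s^2 + s - x^2 + x*(s + 4) - 3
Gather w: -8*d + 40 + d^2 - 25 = d^2 - 8*d + 15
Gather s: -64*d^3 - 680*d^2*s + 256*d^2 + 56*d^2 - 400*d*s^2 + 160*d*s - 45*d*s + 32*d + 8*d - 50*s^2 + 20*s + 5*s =-64*d^3 + 312*d^2 + 40*d + s^2*(-400*d - 50) + s*(-680*d^2 + 115*d + 25)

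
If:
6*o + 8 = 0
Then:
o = -4/3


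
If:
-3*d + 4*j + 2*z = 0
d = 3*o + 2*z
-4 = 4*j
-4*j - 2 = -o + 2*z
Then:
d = -10/11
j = -1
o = -8/11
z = 7/11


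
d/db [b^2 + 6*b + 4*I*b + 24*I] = 2*b + 6 + 4*I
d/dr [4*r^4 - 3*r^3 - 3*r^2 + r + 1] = 16*r^3 - 9*r^2 - 6*r + 1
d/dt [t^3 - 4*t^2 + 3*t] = 3*t^2 - 8*t + 3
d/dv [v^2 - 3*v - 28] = 2*v - 3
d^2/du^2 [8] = 0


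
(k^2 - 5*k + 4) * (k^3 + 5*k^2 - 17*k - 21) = k^5 - 38*k^3 + 84*k^2 + 37*k - 84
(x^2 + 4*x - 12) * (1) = x^2 + 4*x - 12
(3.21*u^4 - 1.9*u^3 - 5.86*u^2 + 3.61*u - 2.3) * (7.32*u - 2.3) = 23.4972*u^5 - 21.291*u^4 - 38.5252*u^3 + 39.9032*u^2 - 25.139*u + 5.29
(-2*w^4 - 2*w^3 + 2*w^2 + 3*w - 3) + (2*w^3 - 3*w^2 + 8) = -2*w^4 - w^2 + 3*w + 5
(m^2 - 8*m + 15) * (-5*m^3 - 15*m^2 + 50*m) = -5*m^5 + 25*m^4 + 95*m^3 - 625*m^2 + 750*m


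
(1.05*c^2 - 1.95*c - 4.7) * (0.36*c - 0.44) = 0.378*c^3 - 1.164*c^2 - 0.834*c + 2.068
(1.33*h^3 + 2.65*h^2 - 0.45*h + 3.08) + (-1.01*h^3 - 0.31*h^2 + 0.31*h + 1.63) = 0.32*h^3 + 2.34*h^2 - 0.14*h + 4.71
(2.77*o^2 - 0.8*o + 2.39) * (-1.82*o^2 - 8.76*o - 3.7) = -5.0414*o^4 - 22.8092*o^3 - 7.5908*o^2 - 17.9764*o - 8.843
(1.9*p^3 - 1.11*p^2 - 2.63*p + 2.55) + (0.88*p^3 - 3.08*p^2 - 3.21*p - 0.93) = 2.78*p^3 - 4.19*p^2 - 5.84*p + 1.62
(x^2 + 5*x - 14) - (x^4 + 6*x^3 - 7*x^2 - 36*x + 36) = -x^4 - 6*x^3 + 8*x^2 + 41*x - 50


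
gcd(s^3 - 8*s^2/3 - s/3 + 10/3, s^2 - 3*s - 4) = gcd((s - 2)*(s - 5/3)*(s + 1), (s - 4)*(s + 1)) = s + 1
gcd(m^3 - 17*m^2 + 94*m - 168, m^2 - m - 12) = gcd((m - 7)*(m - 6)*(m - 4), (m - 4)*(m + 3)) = m - 4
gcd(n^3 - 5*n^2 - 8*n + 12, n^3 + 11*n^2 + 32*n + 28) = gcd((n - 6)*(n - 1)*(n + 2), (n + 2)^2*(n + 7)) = n + 2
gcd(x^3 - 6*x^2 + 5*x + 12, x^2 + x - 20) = x - 4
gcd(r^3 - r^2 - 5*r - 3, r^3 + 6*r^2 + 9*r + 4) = r^2 + 2*r + 1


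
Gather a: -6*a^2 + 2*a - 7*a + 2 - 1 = -6*a^2 - 5*a + 1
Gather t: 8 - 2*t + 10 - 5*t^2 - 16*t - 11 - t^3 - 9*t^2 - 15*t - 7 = -t^3 - 14*t^2 - 33*t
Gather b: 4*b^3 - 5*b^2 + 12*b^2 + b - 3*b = 4*b^3 + 7*b^2 - 2*b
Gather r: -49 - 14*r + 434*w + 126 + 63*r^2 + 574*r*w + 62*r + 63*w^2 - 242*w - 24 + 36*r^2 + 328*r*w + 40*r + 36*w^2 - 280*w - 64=99*r^2 + r*(902*w + 88) + 99*w^2 - 88*w - 11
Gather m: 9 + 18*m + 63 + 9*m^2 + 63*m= 9*m^2 + 81*m + 72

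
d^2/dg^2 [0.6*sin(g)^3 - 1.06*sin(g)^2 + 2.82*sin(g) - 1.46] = -3.27*sin(g) + 1.35*sin(3*g) - 2.12*cos(2*g)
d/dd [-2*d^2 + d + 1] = 1 - 4*d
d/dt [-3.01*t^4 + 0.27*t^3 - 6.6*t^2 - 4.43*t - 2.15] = -12.04*t^3 + 0.81*t^2 - 13.2*t - 4.43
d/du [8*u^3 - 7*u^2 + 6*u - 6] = 24*u^2 - 14*u + 6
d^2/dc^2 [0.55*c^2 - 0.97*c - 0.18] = 1.10000000000000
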